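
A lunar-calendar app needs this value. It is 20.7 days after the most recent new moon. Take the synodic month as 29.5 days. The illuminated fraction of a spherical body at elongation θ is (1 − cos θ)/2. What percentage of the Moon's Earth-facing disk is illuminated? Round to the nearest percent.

Phase angle: θ = 360°·(20.7 d)/(29.5 d) = 252.6°.
Illuminated fraction = (1 − cos 252.6°)/2 = (1 − (-0.299))/2 ≈ 0.649, so 65%.

65%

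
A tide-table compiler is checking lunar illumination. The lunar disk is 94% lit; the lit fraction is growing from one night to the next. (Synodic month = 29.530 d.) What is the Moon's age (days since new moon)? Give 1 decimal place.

Invert f = (1 − cos θ)/2 to get cos θ = 1 − 2(0.94) = -0.880, hence θ₀ = arccos -0.880 = 151.6°.
The Moon is waxing (0°–180°), so θ = 151.6° directly.
That fraction of the synodic month is 151.6/360 × 29.530 d ≈ 12.44 d.

12.4 days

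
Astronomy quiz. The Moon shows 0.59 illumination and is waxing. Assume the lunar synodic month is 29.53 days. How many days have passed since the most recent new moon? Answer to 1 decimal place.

cos θ = 1 − 2f = -0.180, giving a principal value of 100.4°.
Before full moon the principal value applies: θ = 100.4°.
Age = 29.53 × 100.4°/360° ≈ 8.23 days.

8.2 days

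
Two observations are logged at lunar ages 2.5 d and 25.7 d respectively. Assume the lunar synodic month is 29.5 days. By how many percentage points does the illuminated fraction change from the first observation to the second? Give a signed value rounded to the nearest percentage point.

θ₁ = 360° × 2.5/29.5 = 30.5°, f₁ = (1 − cos θ₁)/2 = 0.069.
θ₂ = 360° × 25.7/29.5 = 313.6°, f₂ = (1 − cos θ₂)/2 = 0.155.
Change = f₂ − f₁ = +0.086 → +9 percentage points.

+9 pp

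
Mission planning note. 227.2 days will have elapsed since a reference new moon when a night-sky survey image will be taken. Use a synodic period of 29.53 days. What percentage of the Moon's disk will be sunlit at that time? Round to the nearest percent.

227.2 d spans 7 complete synodic months (7 × 29.53 = 206.71 d) plus 20.49 d.
The Moon has covered 20.49/29.53 of its cycle, so θ ≈ 360° × 20.49/29.53 = 249.8°.
With cos θ = (-0.345), the lit fraction is (1 − (-0.345))/2 ≈ 0.673, so 67%.

67%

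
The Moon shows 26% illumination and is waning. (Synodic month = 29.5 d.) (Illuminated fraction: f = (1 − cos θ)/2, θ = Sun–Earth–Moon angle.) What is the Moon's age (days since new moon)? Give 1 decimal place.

cos θ = 1 − 2f = 0.480, giving a principal value of 61.3°.
Since the Moon is past full (waning), take the reflex angle: θ = 360° − 61.3° = 298.7°.
That fraction of the synodic month is 298.7/360 × 29.5 d ≈ 24.48 d.

24.5 days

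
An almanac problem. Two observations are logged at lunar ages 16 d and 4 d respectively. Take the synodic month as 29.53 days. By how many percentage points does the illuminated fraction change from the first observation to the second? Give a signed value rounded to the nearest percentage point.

-81 percentage points

First observation: θ = 360°·16/29.53 = 195.1°, so f = 0.983.
Second observation: θ = 48.8°, f = 0.170.
Δf = 0.170 − 0.983 = -0.812, i.e. -81 pp.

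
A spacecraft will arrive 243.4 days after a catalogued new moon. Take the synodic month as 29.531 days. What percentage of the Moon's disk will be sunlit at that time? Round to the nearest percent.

48%

243.4/29.531 = 8.242 lunations, so 8 complete cycles and 7.15 d into the next.
The Moon has covered 7.15/29.531 of its cycle, so θ ≈ 360° × 7.15/29.531 = 87.2°.
Illuminated fraction = (1 − cos 87.2°)/2 = (1 − 0.049)/2 ≈ 0.475, so 48%.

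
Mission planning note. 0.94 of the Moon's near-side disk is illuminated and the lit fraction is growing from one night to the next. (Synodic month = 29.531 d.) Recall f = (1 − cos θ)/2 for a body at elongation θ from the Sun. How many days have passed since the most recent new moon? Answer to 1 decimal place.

From f = (1 − cos θ)/2: cos θ = 1 − 2×0.94 = -0.880; arccos → 151.6°.
Waxing ⇒ before full, so θ = 151.6°.
Age = 29.531 × 151.6°/360° ≈ 12.44 days.

12.4 days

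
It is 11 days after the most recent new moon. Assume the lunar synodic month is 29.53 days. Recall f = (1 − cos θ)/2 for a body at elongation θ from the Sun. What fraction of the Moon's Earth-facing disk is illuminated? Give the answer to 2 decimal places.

The Moon has covered 11/29.53 of its cycle, so θ ≈ 360° × 11/29.53 = 134.1°.
With cos θ = (-0.696), the lit fraction is (1 − (-0.696))/2 ≈ 0.848.

0.85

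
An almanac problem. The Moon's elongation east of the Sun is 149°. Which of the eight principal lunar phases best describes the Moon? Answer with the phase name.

149° lies in the waxing gibbous sector of the 8-phase cycle.

waxing gibbous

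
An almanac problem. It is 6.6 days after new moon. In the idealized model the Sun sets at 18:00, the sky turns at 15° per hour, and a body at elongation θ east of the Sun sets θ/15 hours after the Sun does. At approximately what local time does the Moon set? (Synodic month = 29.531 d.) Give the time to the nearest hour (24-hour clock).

Phase angle: θ = 360°·(6.6 d)/(29.531 d) = 80.5°.
The Moon trails the Sun by θ/15 = 80.5/15 ≈ 5.36 hours.
18:00 + 5.36 h ≈ 23:22 → 23:00 to the nearest hour.

23:00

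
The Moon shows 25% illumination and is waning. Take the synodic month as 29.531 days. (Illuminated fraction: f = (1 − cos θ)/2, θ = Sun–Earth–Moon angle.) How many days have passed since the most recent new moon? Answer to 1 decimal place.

cos θ = 1 − 2f = 0.500, giving a principal value of 60.0°.
Waning ⇒ past full, so θ = 360° − 60.0° = 300.0°.
Age = 29.531 × 300.0°/360° ≈ 24.61 days.

24.6 days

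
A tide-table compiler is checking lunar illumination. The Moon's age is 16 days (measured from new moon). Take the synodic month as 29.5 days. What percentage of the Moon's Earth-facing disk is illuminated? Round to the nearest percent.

98%

The Moon has covered 16/29.5 of its cycle, so θ ≈ 360° × 16/29.5 = 195.3°.
With cos θ = (-0.965), the lit fraction is (1 − (-0.965))/2 ≈ 0.982, so 98%.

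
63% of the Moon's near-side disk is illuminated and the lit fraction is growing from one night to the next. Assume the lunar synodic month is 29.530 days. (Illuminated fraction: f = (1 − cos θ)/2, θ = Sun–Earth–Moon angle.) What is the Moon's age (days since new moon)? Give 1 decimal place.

From f = (1 − cos θ)/2: cos θ = 1 − 2×0.63 = -0.260; arccos → 105.1°.
The Moon is waxing (0°–180°), so θ = 105.1° directly.
At 360°/29.530 d per day, 105.1° corresponds to 8.62 days.

8.6 days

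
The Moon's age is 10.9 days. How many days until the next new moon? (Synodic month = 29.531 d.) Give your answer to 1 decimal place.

18.6 days

The next new moon completes the synodic month: 29.531 − 10.9 = 18.631 days.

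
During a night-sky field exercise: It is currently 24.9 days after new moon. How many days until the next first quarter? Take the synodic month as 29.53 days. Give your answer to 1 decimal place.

First quarter occurs at elongation 90°, i.e. at age 29.53 × 90/360 = 7.383 d.
This lunation's first quarter (7.383 d) has passed, so add one period: 36.913 − 24.9 = 12.013 days.

12.0 days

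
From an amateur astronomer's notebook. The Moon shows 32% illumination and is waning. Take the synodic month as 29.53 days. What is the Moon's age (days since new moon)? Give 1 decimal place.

23.9 days

From f = (1 − cos θ)/2: cos θ = 1 − 2×0.32 = 0.360; arccos → 68.9°.
Waning ⇒ past full, so θ = 360° − 68.9° = 291.1°.
Age = 29.53 × 291.1°/360° ≈ 23.88 days.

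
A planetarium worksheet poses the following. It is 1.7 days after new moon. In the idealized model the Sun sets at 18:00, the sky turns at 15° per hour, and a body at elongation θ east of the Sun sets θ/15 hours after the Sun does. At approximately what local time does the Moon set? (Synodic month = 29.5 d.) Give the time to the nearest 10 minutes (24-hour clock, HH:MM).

19:20

Elongation θ = 360° × 1.7/29.5 ≈ 20.7°.
At 15° of sky rotation per hour, 20.7° corresponds to a 1.38 h lag.
18:00 + 1.383 h ≈ 19:23 → 19:20 to the nearest ten minutes.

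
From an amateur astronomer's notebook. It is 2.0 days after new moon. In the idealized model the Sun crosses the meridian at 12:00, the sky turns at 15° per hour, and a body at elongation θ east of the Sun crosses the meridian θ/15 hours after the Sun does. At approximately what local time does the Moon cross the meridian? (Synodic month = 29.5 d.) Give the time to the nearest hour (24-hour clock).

Elongation θ = 360° × 2.0/29.5 ≈ 24.4°.
Delay after the Sun = 24.4° / (15°/h) ≈ 1.63 h.
12:00 + 1.63 h ≈ 13:38 → 14:00 to the nearest hour.

14:00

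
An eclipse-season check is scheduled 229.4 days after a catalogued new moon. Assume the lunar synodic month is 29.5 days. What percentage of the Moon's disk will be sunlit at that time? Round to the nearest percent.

229.4 d spans 7 complete synodic months (7 × 29.5 = 206.50 d) plus 22.90 d.
The Moon has covered 22.90/29.5 of its cycle, so θ ≈ 360° × 22.90/29.5 = 279.5°.
With cos θ = 0.164, the lit fraction is (1 − 0.164)/2 ≈ 0.418, so 42%.

42%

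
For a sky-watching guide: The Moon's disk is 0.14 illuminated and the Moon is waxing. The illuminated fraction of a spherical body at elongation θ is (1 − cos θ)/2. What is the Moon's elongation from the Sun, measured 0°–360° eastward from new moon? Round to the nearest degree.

44°

Invert f = (1 − cos θ)/2 to get cos θ = 1 − 2(0.14) = 0.720, hence θ₀ = arccos 0.720 = 43.9°.
Before full moon the principal value applies: θ = 43.9°.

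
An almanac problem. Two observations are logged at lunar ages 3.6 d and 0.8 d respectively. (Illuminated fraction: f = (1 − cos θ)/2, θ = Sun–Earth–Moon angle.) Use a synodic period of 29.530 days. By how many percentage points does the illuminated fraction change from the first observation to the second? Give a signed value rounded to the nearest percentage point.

-13 pp

First observation: θ = 360°·3.6/29.530 = 43.9°, so f = 0.140.
Second observation: θ = 9.8°, f = 0.007.
Δf = 0.007 − 0.140 = -0.132, i.e. -13 pp.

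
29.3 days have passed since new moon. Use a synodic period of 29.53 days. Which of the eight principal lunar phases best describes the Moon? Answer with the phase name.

new moon

θ ≈ 360° × 29.3/29.53 = 357°, which falls in the new moon sector.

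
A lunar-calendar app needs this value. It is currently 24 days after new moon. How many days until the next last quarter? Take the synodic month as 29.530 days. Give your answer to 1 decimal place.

27.7 days

Last quarter is 0.75 of the way through the cycle: age 0.75 × 29.530 = 22.148 d.
This lunation's last quarter (22.148 d) has passed, so add one period: 51.678 − 24 = 27.678 days.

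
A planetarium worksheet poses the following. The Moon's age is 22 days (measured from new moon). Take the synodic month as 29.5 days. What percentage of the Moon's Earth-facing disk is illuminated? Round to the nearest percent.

The Moon has covered 22/29.5 of its cycle, so θ ≈ 360° × 22/29.5 = 268.5°.
cos 268.5° = (-0.027), so f = (1 − (-0.027))/2 = 0.513, so 51%.

51%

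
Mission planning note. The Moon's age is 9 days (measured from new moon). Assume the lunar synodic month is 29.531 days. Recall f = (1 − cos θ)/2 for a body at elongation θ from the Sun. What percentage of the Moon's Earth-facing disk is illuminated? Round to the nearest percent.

Elongation θ = 360° × 9/29.531 ≈ 109.7°.
With cos θ = (-0.337), the lit fraction is (1 − (-0.337))/2 ≈ 0.669, so 67%.

67%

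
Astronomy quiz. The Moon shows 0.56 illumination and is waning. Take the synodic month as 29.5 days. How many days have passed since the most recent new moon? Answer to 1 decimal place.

21.6 days

From f = (1 − cos θ)/2: cos θ = 1 − 2×0.56 = -0.120; arccos → 96.9°.
A waning Moon lies in 180°–360°, so θ = 360° − 96.9° = 263.1°.
That fraction of the synodic month is 263.1/360 × 29.5 d ≈ 21.56 d.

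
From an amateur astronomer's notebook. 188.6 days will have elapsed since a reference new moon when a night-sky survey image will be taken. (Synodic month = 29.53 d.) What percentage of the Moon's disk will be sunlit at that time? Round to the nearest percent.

88%

188.6 d spans 6 complete synodic months (6 × 29.53 = 177.18 d) plus 11.42 d.
The Moon has covered 11.42/29.53 of its cycle, so θ ≈ 360° × 11.42/29.53 = 139.2°.
With cos θ = (-0.757), the lit fraction is (1 − (-0.757))/2 ≈ 0.879, so 88%.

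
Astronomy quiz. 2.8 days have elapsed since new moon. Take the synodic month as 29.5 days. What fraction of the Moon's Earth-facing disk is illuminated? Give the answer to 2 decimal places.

0.09

Phase angle: θ = 360°·(2.8 d)/(29.5 d) = 34.2°.
With cos θ = 0.827, the lit fraction is (1 − 0.827)/2 ≈ 0.086.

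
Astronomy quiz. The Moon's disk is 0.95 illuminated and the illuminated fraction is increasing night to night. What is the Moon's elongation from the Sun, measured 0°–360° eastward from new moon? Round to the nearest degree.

From f = (1 − cos θ)/2: cos θ = 1 − 2×0.95 = -0.900; arccos → 154.2°.
Waxing ⇒ before full, so θ = 154.2°.

154°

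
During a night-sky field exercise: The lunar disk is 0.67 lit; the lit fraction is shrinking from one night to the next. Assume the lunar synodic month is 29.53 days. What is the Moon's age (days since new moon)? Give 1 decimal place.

20.5 days

Invert f = (1 − cos θ)/2 to get cos θ = 1 − 2(0.67) = -0.340, hence θ₀ = arccos -0.340 = 109.9°.
A waning Moon lies in 180°–360°, so θ = 360° − 109.9° = 250.1°.
Age = 29.53 × 250.1°/360° ≈ 20.52 days.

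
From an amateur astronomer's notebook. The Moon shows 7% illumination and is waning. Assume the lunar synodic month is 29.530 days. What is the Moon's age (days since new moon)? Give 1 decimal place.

27.0 days

cos θ = 1 − 2f = 0.860, giving a principal value of 30.7°.
A waning Moon lies in 180°–360°, so θ = 360° − 30.7° = 329.3°.
At 360°/29.530 d per day, 329.3° corresponds to 27.01 days.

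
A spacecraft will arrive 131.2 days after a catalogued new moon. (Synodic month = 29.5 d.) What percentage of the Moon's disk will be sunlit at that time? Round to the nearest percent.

97%

131.2/29.5 = 4.447 lunations, so 4 complete cycles and 13.20 d into the next.
Phase angle: θ = 360°·(13.20 d)/(29.5 d) = 161.1°.
Illuminated fraction = (1 − cos 161.1°)/2 = (1 − (-0.946))/2 ≈ 0.973, so 97%.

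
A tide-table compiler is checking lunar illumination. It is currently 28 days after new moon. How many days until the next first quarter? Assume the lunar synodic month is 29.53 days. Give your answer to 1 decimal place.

First quarter is 0.25 of the way through the cycle: age 0.25 × 29.53 = 7.383 d.
Already past this cycle's first quarter; the next is at 7.383 + 29.53 = 36.913 d, so 36.913 − 28 = 8.913 days.

8.9 days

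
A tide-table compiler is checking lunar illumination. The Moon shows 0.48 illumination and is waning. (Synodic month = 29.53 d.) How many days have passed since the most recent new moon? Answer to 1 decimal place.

22.3 days

From f = (1 − cos θ)/2: cos θ = 1 − 2×0.48 = 0.040; arccos → 87.7°.
A waning Moon lies in 180°–360°, so θ = 360° − 87.7° = 272.3°.
That fraction of the synodic month is 272.3/360 × 29.53 d ≈ 22.34 d.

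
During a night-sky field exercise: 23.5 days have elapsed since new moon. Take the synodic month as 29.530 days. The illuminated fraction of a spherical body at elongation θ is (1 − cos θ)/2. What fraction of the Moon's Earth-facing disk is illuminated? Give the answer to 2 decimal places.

The Moon has covered 23.5/29.530 of its cycle, so θ ≈ 360° × 23.5/29.530 = 286.5°.
cos 286.5° = 0.284, so f = (1 − 0.284)/2 = 0.358.

0.36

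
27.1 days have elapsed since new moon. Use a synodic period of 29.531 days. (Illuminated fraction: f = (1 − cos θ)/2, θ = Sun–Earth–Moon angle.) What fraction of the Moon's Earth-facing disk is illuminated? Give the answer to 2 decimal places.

0.07

Phase angle: θ = 360°·(27.1 d)/(29.531 d) = 330.4°.
With cos θ = 0.869, the lit fraction is (1 − 0.869)/2 ≈ 0.065.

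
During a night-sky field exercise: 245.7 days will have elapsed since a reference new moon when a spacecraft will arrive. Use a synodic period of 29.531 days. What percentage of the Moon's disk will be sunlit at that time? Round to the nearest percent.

71%

245.7 d spans 8 complete synodic months (8 × 29.531 = 236.25 d) plus 9.45 d.
Phase angle: θ = 360°·(9.45 d)/(29.531 d) = 115.2°.
With cos θ = (-0.426), the lit fraction is (1 − (-0.426))/2 ≈ 0.713, so 71%.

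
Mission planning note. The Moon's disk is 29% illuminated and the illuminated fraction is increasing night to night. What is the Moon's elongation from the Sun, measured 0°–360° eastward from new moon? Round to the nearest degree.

Invert f = (1 − cos θ)/2 to get cos θ = 1 − 2(0.29) = 0.420, hence θ₀ = arccos 0.420 = 65.2°.
Waxing ⇒ before full, so θ = 65.2°.

65°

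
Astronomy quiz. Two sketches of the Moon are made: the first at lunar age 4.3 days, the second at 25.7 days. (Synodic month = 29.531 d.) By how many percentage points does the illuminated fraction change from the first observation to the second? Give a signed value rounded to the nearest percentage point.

θ₁ = 360° × 4.3/29.531 = 52.4°, f₁ = (1 − cos θ₁)/2 = 0.195.
θ₂ = 360° × 25.7/29.531 = 313.3°, f₂ = (1 − cos θ₂)/2 = 0.157.
Change = f₂ − f₁ = -0.038 → -4 percentage points.

-4 percentage points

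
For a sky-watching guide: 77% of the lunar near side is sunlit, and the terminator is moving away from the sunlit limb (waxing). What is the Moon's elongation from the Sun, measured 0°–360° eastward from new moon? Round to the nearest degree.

From f = (1 − cos θ)/2: cos θ = 1 − 2×0.77 = -0.540; arccos → 122.7°.
The Moon is waxing (0°–180°), so θ = 122.7° directly.

123°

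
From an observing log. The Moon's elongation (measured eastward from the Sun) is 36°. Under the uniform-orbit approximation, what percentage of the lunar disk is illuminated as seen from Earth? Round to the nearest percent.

cos 36° = 0.809, so f = (1 − 0.809)/2 = 0.095, i.e. 10%.

10%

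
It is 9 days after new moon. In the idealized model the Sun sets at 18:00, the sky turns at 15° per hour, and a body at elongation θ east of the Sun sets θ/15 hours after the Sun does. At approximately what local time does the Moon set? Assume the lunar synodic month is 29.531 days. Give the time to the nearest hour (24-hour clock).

The Moon has covered 9/29.531 of its cycle, so θ ≈ 360° × 9/29.531 = 109.7°.
At 15° of sky rotation per hour, 109.7° corresponds to a 7.31 h lag.
18:00 + 7.31 h ≈ 01:19 → 01:00 to the nearest hour.

01:00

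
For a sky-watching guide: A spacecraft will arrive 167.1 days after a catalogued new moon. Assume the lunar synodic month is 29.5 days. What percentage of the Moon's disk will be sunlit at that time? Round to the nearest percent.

76%

167.1 d spans 5 complete synodic months (5 × 29.5 = 147.50 d) plus 19.60 d.
The Moon has covered 19.60/29.5 of its cycle, so θ ≈ 360° × 19.60/29.5 = 239.2°.
With cos θ = (-0.512), the lit fraction is (1 − (-0.512))/2 ≈ 0.756, so 76%.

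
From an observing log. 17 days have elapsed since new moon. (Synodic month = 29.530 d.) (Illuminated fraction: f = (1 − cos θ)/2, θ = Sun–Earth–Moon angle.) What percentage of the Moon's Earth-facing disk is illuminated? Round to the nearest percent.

94%

The Moon has covered 17/29.530 of its cycle, so θ ≈ 360° × 17/29.530 = 207.2°.
Illuminated fraction = (1 − cos 207.2°)/2 = (1 − (-0.889))/2 ≈ 0.945, so 94%.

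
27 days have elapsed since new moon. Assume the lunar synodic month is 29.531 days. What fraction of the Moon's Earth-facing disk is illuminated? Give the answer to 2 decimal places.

Phase angle: θ = 360°·(27 d)/(29.531 d) = 329.1°.
Illuminated fraction = (1 − cos 329.1°)/2 = (1 − 0.858)/2 ≈ 0.071.

0.07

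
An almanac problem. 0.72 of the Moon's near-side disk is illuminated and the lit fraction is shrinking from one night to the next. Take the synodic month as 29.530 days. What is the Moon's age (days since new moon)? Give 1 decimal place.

20.0 days

Invert f = (1 − cos θ)/2 to get cos θ = 1 − 2(0.72) = -0.440, hence θ₀ = arccos -0.440 = 116.1°.
Since the Moon is past full (waning), take the reflex angle: θ = 360° − 116.1° = 243.9°.
Age = 29.530 × 243.9°/360° ≈ 20.01 days.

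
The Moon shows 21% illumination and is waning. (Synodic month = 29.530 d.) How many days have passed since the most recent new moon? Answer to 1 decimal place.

25.1 days

cos θ = 1 − 2f = 0.580, giving a principal value of 54.5°.
A waning Moon lies in 180°–360°, so θ = 360° − 54.5° = 305.5°.
At 360°/29.530 d per day, 305.5° corresponds to 25.06 days.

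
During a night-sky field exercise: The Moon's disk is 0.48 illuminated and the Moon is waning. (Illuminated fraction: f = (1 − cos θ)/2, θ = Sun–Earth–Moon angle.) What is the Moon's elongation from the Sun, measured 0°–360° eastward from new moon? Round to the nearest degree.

From f = (1 − cos θ)/2: cos θ = 1 − 2×0.48 = 0.040; arccos → 87.7°.
Waning ⇒ past full, so θ = 360° − 87.7° = 272.3°.

272°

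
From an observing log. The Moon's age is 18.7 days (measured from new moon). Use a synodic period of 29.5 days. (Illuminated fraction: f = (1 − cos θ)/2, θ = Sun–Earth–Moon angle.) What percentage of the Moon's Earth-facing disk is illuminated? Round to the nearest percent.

Phase angle: θ = 360°·(18.7 d)/(29.5 d) = 228.2°.
With cos θ = (-0.666), the lit fraction is (1 − (-0.666))/2 ≈ 0.833, so 83%.

83%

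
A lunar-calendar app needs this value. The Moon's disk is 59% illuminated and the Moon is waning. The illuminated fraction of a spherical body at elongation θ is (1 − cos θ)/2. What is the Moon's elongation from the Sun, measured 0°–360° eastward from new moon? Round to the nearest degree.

260°

Invert f = (1 − cos θ)/2 to get cos θ = 1 − 2(0.59) = -0.180, hence θ₀ = arccos -0.180 = 100.4°.
Since the Moon is past full (waning), take the reflex angle: θ = 360° − 100.4° = 259.6°.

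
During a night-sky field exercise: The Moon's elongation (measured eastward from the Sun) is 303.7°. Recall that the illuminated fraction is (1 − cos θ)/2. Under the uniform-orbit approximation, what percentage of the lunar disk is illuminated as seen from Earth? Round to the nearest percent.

Half-versine of 303.7°: (1 − 0.555)/2 = 0.223, i.e. 22%.

22%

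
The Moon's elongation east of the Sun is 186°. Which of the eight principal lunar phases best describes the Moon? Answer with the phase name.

full moon

The full moon sector spans roughly 158°–202°; 186° falls inside it.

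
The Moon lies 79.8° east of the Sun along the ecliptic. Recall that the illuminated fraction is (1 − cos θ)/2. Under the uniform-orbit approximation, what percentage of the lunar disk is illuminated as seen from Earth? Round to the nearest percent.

41%

cos 79.8° = 0.177, so f = (1 − 0.177)/2 = 0.411, i.e. 41%.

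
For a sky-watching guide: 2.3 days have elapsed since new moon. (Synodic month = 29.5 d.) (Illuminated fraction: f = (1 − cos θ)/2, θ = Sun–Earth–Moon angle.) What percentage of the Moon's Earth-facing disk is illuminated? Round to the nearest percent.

Elongation θ = 360° × 2.3/29.5 ≈ 28.1°.
Illuminated fraction = (1 − cos 28.1°)/2 = (1 − 0.882)/2 ≈ 0.059, so 6%.

6%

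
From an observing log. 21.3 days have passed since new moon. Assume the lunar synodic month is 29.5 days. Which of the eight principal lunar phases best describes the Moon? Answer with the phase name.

last quarter

At 21.3/29.5 of the cycle, θ ≈ 260° — the last quarter range.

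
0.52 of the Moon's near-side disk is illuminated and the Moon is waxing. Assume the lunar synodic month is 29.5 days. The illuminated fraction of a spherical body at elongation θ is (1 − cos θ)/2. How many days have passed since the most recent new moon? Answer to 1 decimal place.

From f = (1 − cos θ)/2: cos θ = 1 − 2×0.52 = -0.040; arccos → 92.3°.
Before full moon the principal value applies: θ = 92.3°.
At 360°/29.5 d per day, 92.3° corresponds to 7.56 days.

7.6 days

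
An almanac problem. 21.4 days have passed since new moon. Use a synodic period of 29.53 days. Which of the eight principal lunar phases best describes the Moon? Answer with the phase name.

At 21.4/29.53 of the cycle, θ ≈ 261° — the last quarter range.

last quarter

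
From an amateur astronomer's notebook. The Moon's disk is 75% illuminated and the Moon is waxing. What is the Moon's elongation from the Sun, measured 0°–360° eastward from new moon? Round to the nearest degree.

From f = (1 − cos θ)/2: cos θ = 1 − 2×0.75 = -0.500; arccos → 120.0°.
Before full moon the principal value applies: θ = 120.0°.

120°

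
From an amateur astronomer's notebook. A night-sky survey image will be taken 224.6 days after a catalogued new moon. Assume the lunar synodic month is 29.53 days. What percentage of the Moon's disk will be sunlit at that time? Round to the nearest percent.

224.6/29.53 = 7.606 lunations, so 7 complete cycles and 17.89 d into the next.
The Moon has covered 17.89/29.53 of its cycle, so θ ≈ 360° × 17.89/29.53 = 218.1°.
Illuminated fraction = (1 − cos 218.1°)/2 = (1 − (-0.787))/2 ≈ 0.893, so 89%.

89%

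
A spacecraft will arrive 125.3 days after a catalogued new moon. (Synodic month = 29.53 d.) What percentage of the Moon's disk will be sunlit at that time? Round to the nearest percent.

125.3/29.53 = 4.243 lunations, so 4 complete cycles and 7.18 d into the next.
The Moon has covered 7.18/29.53 of its cycle, so θ ≈ 360° × 7.18/29.53 = 87.5°.
cos 87.5° = 0.043, so f = (1 − 0.043)/2 = 0.478, so 48%.

48%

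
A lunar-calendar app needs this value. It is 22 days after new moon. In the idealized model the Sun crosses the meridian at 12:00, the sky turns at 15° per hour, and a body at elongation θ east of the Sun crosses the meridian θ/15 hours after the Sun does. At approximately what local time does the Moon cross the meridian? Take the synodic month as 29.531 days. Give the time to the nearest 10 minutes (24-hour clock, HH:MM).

05:50

The Moon has covered 22/29.531 of its cycle, so θ ≈ 360° × 22/29.531 = 268.2°.
At 15° of sky rotation per hour, 268.2° corresponds to a 17.88 h lag.
12:00 + 17.880 h ≈ 05:53 → 05:50 to the nearest ten minutes.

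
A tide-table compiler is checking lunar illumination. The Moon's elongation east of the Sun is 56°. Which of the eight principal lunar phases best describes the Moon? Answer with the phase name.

56° lies in the waxing crescent sector of the 8-phase cycle.

waxing crescent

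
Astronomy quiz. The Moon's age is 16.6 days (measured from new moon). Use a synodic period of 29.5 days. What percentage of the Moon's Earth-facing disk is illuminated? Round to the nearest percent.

96%

The Moon has covered 16.6/29.5 of its cycle, so θ ≈ 360° × 16.6/29.5 = 202.6°.
cos 202.6° = (-0.923), so f = (1 − (-0.923))/2 = 0.962, so 96%.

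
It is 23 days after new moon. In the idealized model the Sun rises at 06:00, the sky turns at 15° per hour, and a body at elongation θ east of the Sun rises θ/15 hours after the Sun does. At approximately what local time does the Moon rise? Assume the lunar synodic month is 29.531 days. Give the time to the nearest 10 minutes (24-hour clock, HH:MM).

The Moon has covered 23/29.531 of its cycle, so θ ≈ 360° × 23/29.531 = 280.4°.
The Moon trails the Sun by θ/15 = 280.4/15 ≈ 18.69 hours.
06:00 + 18.692 h ≈ 00:42 → 00:40 to the nearest ten minutes.

00:40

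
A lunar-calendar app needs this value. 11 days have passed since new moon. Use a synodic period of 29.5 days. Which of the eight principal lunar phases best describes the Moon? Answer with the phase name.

At 11/29.5 of the cycle, θ ≈ 134° — the waxing gibbous range.

waxing gibbous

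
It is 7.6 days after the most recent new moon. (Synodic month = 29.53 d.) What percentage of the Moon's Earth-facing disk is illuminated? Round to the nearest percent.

52%

Elongation θ = 360° × 7.6/29.53 ≈ 92.7°.
Illuminated fraction = (1 − cos 92.7°)/2 = (1 − (-0.046))/2 ≈ 0.523, so 52%.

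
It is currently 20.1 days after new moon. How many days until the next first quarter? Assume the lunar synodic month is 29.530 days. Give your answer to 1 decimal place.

First quarter is 0.25 of the way through the cycle: age 0.25 × 29.530 = 7.383 d.
This lunation's first quarter (7.383 d) has passed, so add one period: 36.913 − 20.1 = 16.812 days.

16.8 days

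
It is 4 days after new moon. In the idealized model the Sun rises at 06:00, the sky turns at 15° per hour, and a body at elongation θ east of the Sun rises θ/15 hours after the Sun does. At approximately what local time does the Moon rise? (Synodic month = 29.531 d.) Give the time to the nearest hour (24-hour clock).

09:00

Elongation θ = 360° × 4/29.531 ≈ 48.8°.
The Moon trails the Sun by θ/15 = 48.8/15 ≈ 3.25 hours.
06:00 + 3.25 h ≈ 09:15 → 09:00 to the nearest hour.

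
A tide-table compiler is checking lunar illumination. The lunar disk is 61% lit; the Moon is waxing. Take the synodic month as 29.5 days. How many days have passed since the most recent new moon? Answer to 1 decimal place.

cos θ = 1 − 2f = -0.220, giving a principal value of 102.7°.
Waxing ⇒ before full, so θ = 102.7°.
That fraction of the synodic month is 102.7/360 × 29.5 d ≈ 8.42 d.

8.4 days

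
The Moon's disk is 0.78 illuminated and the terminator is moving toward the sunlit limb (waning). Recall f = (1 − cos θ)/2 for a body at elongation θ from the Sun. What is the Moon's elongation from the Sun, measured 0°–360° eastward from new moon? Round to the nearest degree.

cos θ = 1 − 2f = -0.560, giving a principal value of 124.1°.
A waning Moon lies in 180°–360°, so θ = 360° − 124.1° = 235.9°.

236°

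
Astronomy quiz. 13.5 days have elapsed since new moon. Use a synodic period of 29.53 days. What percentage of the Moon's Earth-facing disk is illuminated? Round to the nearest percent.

98%

The Moon has covered 13.5/29.53 of its cycle, so θ ≈ 360° × 13.5/29.53 = 164.6°.
cos 164.6° = (-0.964), so f = (1 − (-0.964))/2 = 0.982, so 98%.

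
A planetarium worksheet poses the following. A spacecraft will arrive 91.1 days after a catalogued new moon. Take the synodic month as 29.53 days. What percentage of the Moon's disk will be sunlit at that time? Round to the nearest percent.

7%

91.1/29.53 = 3.085 lunations, so 3 complete cycles and 2.51 d into the next.
The Moon has covered 2.51/29.53 of its cycle, so θ ≈ 360° × 2.51/29.53 = 30.6°.
With cos θ = 0.861, the lit fraction is (1 − 0.861)/2 ≈ 0.070, so 7%.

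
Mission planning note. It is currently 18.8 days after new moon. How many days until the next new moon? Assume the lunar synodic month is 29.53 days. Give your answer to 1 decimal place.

10.7 days

One full lunation from the last new moon is 29.53 d; remaining = 29.53 − 18.8 = 10.730 d.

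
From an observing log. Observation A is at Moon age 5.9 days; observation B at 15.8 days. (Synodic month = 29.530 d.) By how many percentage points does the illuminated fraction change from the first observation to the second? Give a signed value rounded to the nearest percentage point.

θ₁ = 360° × 5.9/29.530 = 71.9°, f₁ = (1 − cos θ₁)/2 = 0.345.
θ₂ = 360° × 15.8/29.530 = 192.6°, f₂ = (1 − cos θ₂)/2 = 0.988.
Change = f₂ − f₁ = +0.643 → +64 percentage points.

+64 percentage points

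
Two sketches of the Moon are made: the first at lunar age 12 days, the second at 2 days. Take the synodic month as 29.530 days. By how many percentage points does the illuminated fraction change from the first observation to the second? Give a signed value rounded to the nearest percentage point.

-87 percentage points

θ₁ = 360° × 12/29.530 = 146.3°, f₁ = (1 − cos θ₁)/2 = 0.916.
θ₂ = 360° × 2/29.530 = 24.4°, f₂ = (1 − cos θ₂)/2 = 0.045.
Change = f₂ − f₁ = -0.871 → -87 percentage points.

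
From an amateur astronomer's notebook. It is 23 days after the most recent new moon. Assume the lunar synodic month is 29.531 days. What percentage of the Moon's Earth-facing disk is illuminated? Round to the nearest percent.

Elongation θ = 360° × 23/29.531 ≈ 280.4°.
cos 280.4° = 0.180, so f = (1 − 0.180)/2 = 0.410, so 41%.

41%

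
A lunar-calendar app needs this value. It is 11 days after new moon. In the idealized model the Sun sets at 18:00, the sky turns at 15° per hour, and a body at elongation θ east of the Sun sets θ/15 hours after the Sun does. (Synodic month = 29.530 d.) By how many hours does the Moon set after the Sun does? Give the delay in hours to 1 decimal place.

8.9 h

The Moon has covered 11/29.530 of its cycle, so θ ≈ 360° × 11/29.530 = 134.1°.
The Moon trails the Sun by θ/15 = 134.1/15 ≈ 8.94 hours.
So the Moon sets 8.94 h after the Sun.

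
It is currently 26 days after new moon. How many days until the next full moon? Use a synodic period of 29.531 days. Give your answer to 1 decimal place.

18.3 days

Full moon occurs at elongation 180°, i.e. at age 29.531 × 180/360 = 14.765 d.
Already past this cycle's full moon; the next is at 14.765 + 29.531 = 44.296 d, so 44.296 − 26 = 18.296 days.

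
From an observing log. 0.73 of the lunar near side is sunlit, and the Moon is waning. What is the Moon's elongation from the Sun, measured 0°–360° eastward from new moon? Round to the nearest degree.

243°

Invert f = (1 − cos θ)/2 to get cos θ = 1 − 2(0.73) = -0.460, hence θ₀ = arccos -0.460 = 117.4°.
Waning ⇒ past full, so θ = 360° − 117.4° = 242.6°.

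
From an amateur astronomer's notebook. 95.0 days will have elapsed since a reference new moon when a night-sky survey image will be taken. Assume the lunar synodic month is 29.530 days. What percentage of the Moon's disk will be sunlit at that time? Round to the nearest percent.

40%

Reduce mod P: 95.0 − 3×29.530 = 6.41 d into the current lunation.
The Moon has covered 6.41/29.530 of its cycle, so θ ≈ 360° × 6.41/29.530 = 78.1°.
Illuminated fraction = (1 − cos 78.1°)/2 = (1 − 0.205)/2 ≈ 0.397, so 40%.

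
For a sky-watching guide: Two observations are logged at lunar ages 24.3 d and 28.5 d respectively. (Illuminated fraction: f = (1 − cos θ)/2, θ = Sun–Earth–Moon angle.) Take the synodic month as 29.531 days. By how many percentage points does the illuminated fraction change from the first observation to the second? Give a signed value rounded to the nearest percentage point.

First observation: θ = 360°·24.3/29.531 = 296.2°, so f = 0.279.
Second observation: θ = 347.4°, f = 0.012.
Δf = 0.012 − 0.279 = -0.267, i.e. -27 pp.

-27 percentage points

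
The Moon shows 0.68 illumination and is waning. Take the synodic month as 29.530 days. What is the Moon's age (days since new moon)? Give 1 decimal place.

From f = (1 − cos θ)/2: cos θ = 1 − 2×0.68 = -0.360; arccos → 111.1°.
Waning ⇒ past full, so θ = 360° − 111.1° = 248.9°.
That fraction of the synodic month is 248.9/360 × 29.530 d ≈ 20.42 d.

20.4 days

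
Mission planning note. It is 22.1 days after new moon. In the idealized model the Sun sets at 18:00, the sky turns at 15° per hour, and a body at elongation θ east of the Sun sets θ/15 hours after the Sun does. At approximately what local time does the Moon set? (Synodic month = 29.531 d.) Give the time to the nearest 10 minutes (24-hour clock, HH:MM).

12:00

Elongation θ = 360° × 22.1/29.531 ≈ 269.4°.
The Moon trails the Sun by θ/15 = 269.4/15 ≈ 17.96 hours.
18:00 + 17.961 h ≈ 11:58 → 12:00 to the nearest ten minutes.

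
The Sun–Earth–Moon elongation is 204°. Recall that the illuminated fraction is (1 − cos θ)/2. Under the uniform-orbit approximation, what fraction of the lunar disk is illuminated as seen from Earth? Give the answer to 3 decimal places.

Half-versine of 204°: (1 − (-0.914))/2 = 0.957.

0.957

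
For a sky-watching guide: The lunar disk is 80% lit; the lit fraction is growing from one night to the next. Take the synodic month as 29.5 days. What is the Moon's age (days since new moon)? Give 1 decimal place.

10.4 days

Invert f = (1 − cos θ)/2 to get cos θ = 1 − 2(0.80) = -0.600, hence θ₀ = arccos -0.600 = 126.9°.
Waxing ⇒ before full, so θ = 126.9°.
That fraction of the synodic month is 126.9/360 × 29.5 d ≈ 10.40 d.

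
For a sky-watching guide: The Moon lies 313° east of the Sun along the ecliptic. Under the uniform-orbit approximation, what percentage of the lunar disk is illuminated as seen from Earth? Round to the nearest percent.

16%

cos 313° = 0.682, so f = (1 − 0.682)/2 = 0.159, i.e. 16%.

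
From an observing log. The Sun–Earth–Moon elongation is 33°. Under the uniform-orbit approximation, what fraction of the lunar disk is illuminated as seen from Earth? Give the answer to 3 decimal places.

cos 33° = 0.839, so f = (1 − 0.839)/2 = 0.081.

0.081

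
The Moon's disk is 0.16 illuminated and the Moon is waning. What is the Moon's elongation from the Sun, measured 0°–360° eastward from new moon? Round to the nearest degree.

From f = (1 − cos θ)/2: cos θ = 1 − 2×0.16 = 0.680; arccos → 47.2°.
Waning ⇒ past full, so θ = 360° − 47.2° = 312.8°.

313°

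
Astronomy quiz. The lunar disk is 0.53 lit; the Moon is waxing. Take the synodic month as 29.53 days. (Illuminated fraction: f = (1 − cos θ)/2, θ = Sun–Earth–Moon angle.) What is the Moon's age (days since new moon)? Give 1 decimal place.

cos θ = 1 − 2f = -0.060, giving a principal value of 93.4°.
Waxing ⇒ before full, so θ = 93.4°.
That fraction of the synodic month is 93.4/360 × 29.53 d ≈ 7.66 d.

7.7 days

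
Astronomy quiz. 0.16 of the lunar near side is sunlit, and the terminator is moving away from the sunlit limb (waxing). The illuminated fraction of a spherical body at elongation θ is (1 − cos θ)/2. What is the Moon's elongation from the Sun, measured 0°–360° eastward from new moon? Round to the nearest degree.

47°

cos θ = 1 − 2f = 0.680, giving a principal value of 47.2°.
Waxing ⇒ before full, so θ = 47.2°.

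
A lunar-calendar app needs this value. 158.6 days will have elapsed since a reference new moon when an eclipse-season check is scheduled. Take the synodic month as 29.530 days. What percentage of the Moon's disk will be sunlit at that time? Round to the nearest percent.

84%

158.6/29.530 = 5.371 lunations, so 5 complete cycles and 10.95 d into the next.
Phase angle: θ = 360°·(10.95 d)/(29.530 d) = 133.5°.
Illuminated fraction = (1 − cos 133.5°)/2 = (1 − (-0.688))/2 ≈ 0.844, so 84%.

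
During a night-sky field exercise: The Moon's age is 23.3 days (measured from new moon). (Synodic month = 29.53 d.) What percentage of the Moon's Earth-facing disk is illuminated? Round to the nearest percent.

38%

Elongation θ = 360° × 23.3/29.53 ≈ 284.1°.
With cos θ = 0.243, the lit fraction is (1 − 0.243)/2 ≈ 0.379, so 38%.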